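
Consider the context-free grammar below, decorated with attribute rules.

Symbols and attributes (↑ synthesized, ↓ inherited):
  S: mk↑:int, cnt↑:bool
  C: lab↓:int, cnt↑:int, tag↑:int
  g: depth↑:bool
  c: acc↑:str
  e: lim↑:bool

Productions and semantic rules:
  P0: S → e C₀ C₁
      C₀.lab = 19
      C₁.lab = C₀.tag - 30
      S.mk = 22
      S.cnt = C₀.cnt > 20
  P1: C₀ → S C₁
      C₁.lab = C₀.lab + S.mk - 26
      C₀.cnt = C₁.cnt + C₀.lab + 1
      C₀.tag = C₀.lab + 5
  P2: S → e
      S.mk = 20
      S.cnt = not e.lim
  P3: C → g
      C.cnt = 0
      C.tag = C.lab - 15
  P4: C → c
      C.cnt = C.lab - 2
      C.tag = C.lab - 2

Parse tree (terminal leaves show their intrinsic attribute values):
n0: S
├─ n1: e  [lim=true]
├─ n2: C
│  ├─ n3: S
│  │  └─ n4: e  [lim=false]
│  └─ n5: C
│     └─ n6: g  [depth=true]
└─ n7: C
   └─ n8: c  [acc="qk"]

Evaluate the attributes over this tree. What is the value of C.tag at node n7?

-8

1. n1.lim = true  [terminal]
2. n2.lab = 19  [19]
3. n4.lim = false  [terminal]
4. n3.mk = 20  [20]
5. n3.cnt = true  [not e.lim]
6. n5.lab = 13  [C₀.lab + S.mk - 26]
7. n6.depth = true  [terminal]
8. n5.cnt = 0  [0]
9. n5.tag = -2  [C.lab - 15]
10. n2.cnt = 20  [C₁.cnt + C₀.lab + 1]
11. n2.tag = 24  [C₀.lab + 5]
12. n7.lab = -6  [C₀.tag - 30]
13. n8.acc = "qk"  [terminal]
14. n7.cnt = -8  [C.lab - 2]
15. n7.tag = -8  [C.lab - 2]
16. n0.mk = 22  [22]
17. n0.cnt = false  [C₀.cnt > 20]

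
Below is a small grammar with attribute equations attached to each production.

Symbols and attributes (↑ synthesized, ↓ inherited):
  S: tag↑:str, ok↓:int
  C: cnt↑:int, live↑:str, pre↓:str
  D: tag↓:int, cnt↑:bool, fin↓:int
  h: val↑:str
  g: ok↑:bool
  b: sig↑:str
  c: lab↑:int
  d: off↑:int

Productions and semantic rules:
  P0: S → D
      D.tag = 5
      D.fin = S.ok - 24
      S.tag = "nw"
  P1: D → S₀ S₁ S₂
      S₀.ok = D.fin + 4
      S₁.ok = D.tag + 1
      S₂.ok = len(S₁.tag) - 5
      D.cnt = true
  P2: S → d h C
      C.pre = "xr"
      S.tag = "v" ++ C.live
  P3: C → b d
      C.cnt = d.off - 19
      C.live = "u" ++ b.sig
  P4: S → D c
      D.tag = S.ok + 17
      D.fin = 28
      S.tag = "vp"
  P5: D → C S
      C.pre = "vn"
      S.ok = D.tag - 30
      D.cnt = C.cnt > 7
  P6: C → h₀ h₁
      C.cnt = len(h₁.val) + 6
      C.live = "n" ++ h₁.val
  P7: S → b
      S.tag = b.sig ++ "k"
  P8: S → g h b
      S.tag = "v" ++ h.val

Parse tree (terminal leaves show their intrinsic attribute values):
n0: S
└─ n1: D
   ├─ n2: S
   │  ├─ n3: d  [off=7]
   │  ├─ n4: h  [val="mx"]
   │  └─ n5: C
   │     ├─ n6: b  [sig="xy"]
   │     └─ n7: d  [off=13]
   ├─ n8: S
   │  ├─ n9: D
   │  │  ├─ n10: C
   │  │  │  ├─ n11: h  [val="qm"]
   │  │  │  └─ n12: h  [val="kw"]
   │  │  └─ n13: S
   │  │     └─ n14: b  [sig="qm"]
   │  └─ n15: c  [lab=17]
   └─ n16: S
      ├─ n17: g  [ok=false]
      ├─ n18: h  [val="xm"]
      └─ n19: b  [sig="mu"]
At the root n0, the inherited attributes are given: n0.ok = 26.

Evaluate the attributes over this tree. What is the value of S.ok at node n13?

1. n0.ok = 26  [given at root]
2. n1.tag = 5  [5]
3. n1.fin = 2  [S.ok - 24]
4. n2.ok = 6  [D.fin + 4]
5. n3.off = 7  [terminal]
6. n4.val = "mx"  [terminal]
7. n5.pre = "xr"  ["xr"]
8. n6.sig = "xy"  [terminal]
9. n7.off = 13  [terminal]
10. n5.cnt = -6  [d.off - 19]
11. n5.live = "uxy"  ["u" ++ b.sig]
12. n2.tag = "vuxy"  ["v" ++ C.live]
13. n8.ok = 6  [D.tag + 1]
14. n9.tag = 23  [S.ok + 17]
15. n9.fin = 28  [28]
16. n10.pre = "vn"  ["vn"]
17. n11.val = "qm"  [terminal]
18. n12.val = "kw"  [terminal]
19. n10.cnt = 8  [len(h₁.val) + 6]
20. n10.live = "nkw"  ["n" ++ h₁.val]
21. n13.ok = -7  [D.tag - 30]
22. n14.sig = "qm"  [terminal]
23. n13.tag = "qmk"  [b.sig ++ "k"]
24. n9.cnt = true  [C.cnt > 7]
25. n15.lab = 17  [terminal]
26. n8.tag = "vp"  ["vp"]
27. n16.ok = -3  [len(S₁.tag) - 5]
28. n17.ok = false  [terminal]
29. n18.val = "xm"  [terminal]
30. n19.sig = "mu"  [terminal]
31. n16.tag = "vxm"  ["v" ++ h.val]
32. n1.cnt = true  [true]
33. n0.tag = "nw"  ["nw"]

-7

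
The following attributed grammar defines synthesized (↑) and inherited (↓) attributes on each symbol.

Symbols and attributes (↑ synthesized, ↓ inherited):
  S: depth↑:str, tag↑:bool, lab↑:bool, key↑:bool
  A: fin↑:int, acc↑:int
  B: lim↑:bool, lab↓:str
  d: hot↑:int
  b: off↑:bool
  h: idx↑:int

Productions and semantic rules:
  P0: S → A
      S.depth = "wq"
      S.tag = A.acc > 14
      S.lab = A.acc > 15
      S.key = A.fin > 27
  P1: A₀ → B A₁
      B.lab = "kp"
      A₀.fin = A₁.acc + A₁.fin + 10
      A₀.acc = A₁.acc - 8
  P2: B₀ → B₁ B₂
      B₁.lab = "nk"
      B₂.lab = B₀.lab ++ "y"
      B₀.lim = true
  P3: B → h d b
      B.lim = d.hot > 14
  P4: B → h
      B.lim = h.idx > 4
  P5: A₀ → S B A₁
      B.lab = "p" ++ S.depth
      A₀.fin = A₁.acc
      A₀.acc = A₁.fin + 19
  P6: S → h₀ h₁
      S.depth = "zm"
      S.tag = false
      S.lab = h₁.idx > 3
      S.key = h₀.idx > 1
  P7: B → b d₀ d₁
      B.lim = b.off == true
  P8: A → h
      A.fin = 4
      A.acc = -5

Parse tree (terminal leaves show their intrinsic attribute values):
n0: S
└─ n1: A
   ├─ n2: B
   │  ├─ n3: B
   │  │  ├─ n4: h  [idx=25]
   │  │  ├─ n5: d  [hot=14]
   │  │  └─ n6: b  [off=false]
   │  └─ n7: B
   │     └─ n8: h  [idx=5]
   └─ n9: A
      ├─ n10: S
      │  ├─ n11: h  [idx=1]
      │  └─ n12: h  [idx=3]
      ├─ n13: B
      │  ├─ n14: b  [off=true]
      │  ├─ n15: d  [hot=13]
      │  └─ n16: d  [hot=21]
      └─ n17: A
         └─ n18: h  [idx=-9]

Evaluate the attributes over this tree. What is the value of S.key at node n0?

1. n2.lab = "kp"  ["kp"]
2. n3.lab = "nk"  ["nk"]
3. n4.idx = 25  [terminal]
4. n5.hot = 14  [terminal]
5. n6.off = false  [terminal]
6. n3.lim = false  [d.hot > 14]
7. n7.lab = "kpy"  [B₀.lab ++ "y"]
8. n8.idx = 5  [terminal]
9. n7.lim = true  [h.idx > 4]
10. n2.lim = true  [true]
11. n11.idx = 1  [terminal]
12. n12.idx = 3  [terminal]
13. n10.depth = "zm"  ["zm"]
14. n10.tag = false  [false]
15. n10.lab = false  [h₁.idx > 3]
16. n10.key = false  [h₀.idx > 1]
17. n13.lab = "pzm"  ["p" ++ S.depth]
18. n14.off = true  [terminal]
19. n15.hot = 13  [terminal]
20. n16.hot = 21  [terminal]
21. n13.lim = true  [b.off == true]
22. n18.idx = -9  [terminal]
23. n17.fin = 4  [4]
24. n17.acc = -5  [-5]
25. n9.fin = -5  [A₁.acc]
26. n9.acc = 23  [A₁.fin + 19]
27. n1.fin = 28  [A₁.acc + A₁.fin + 10]
28. n1.acc = 15  [A₁.acc - 8]
29. n0.depth = "wq"  ["wq"]
30. n0.tag = true  [A.acc > 14]
31. n0.lab = false  [A.acc > 15]
32. n0.key = true  [A.fin > 27]

true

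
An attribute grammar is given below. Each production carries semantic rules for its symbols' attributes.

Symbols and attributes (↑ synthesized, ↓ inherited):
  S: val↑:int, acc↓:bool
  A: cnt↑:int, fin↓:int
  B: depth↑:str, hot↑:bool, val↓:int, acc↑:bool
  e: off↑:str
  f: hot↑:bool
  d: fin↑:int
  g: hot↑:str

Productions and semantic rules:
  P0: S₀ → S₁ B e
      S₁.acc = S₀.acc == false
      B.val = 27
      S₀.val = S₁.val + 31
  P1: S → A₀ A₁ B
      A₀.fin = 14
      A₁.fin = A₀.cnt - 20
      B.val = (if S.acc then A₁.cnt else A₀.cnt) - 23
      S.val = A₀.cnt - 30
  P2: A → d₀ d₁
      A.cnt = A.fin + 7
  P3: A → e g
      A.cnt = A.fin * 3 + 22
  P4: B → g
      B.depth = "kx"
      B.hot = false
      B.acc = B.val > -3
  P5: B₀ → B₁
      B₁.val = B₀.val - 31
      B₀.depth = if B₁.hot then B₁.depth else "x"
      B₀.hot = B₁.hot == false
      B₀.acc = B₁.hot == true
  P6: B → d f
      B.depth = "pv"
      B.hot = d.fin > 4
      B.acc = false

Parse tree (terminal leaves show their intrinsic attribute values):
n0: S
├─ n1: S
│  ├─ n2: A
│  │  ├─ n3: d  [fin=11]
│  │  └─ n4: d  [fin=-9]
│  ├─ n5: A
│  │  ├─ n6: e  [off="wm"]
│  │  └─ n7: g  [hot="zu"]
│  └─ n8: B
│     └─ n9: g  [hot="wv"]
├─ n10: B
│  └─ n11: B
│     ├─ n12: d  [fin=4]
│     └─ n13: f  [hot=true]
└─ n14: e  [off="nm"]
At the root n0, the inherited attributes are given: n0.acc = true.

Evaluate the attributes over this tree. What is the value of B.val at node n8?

1. n0.acc = true  [given at root]
2. n1.acc = false  [S₀.acc == false]
3. n2.fin = 14  [14]
4. n3.fin = 11  [terminal]
5. n4.fin = -9  [terminal]
6. n2.cnt = 21  [A.fin + 7]
7. n5.fin = 1  [A₀.cnt - 20]
8. n6.off = "wm"  [terminal]
9. n7.hot = "zu"  [terminal]
10. n5.cnt = 25  [A.fin * 3 + 22]
11. n8.val = -2  [(if S.acc then A₁.cnt else A₀.cnt) - 23]
12. n9.hot = "wv"  [terminal]
13. n8.depth = "kx"  ["kx"]
14. n8.hot = false  [false]
15. n8.acc = true  [B.val > -3]
16. n1.val = -9  [A₀.cnt - 30]
17. n10.val = 27  [27]
18. n11.val = -4  [B₀.val - 31]
19. n12.fin = 4  [terminal]
20. n13.hot = true  [terminal]
21. n11.depth = "pv"  ["pv"]
22. n11.hot = false  [d.fin > 4]
23. n11.acc = false  [false]
24. n10.depth = "x"  [if B₁.hot then B₁.depth else "x"]
25. n10.hot = true  [B₁.hot == false]
26. n10.acc = false  [B₁.hot == true]
27. n14.off = "nm"  [terminal]
28. n0.val = 22  [S₁.val + 31]

-2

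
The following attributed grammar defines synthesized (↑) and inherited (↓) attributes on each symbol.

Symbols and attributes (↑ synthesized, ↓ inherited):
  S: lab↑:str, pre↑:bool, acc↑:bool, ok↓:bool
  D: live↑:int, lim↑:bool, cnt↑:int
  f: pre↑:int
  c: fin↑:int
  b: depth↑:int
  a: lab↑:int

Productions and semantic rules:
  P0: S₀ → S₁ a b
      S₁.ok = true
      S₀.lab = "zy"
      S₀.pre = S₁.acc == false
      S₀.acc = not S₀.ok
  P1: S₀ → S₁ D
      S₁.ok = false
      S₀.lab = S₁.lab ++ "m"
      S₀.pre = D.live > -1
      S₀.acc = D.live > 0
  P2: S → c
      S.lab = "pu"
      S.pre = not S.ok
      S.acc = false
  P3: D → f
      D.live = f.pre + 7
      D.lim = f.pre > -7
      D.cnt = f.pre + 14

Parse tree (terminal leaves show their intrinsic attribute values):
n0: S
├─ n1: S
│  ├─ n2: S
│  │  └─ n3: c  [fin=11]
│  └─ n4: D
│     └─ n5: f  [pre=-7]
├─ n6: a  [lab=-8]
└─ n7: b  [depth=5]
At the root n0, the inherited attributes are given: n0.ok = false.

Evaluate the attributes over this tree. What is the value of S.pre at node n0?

1. n0.ok = false  [given at root]
2. n1.ok = true  [true]
3. n2.ok = false  [false]
4. n3.fin = 11  [terminal]
5. n2.lab = "pu"  ["pu"]
6. n2.pre = true  [not S.ok]
7. n2.acc = false  [false]
8. n5.pre = -7  [terminal]
9. n4.live = 0  [f.pre + 7]
10. n4.lim = false  [f.pre > -7]
11. n4.cnt = 7  [f.pre + 14]
12. n1.lab = "pum"  [S₁.lab ++ "m"]
13. n1.pre = true  [D.live > -1]
14. n1.acc = false  [D.live > 0]
15. n6.lab = -8  [terminal]
16. n7.depth = 5  [terminal]
17. n0.lab = "zy"  ["zy"]
18. n0.pre = true  [S₁.acc == false]
19. n0.acc = true  [not S₀.ok]

true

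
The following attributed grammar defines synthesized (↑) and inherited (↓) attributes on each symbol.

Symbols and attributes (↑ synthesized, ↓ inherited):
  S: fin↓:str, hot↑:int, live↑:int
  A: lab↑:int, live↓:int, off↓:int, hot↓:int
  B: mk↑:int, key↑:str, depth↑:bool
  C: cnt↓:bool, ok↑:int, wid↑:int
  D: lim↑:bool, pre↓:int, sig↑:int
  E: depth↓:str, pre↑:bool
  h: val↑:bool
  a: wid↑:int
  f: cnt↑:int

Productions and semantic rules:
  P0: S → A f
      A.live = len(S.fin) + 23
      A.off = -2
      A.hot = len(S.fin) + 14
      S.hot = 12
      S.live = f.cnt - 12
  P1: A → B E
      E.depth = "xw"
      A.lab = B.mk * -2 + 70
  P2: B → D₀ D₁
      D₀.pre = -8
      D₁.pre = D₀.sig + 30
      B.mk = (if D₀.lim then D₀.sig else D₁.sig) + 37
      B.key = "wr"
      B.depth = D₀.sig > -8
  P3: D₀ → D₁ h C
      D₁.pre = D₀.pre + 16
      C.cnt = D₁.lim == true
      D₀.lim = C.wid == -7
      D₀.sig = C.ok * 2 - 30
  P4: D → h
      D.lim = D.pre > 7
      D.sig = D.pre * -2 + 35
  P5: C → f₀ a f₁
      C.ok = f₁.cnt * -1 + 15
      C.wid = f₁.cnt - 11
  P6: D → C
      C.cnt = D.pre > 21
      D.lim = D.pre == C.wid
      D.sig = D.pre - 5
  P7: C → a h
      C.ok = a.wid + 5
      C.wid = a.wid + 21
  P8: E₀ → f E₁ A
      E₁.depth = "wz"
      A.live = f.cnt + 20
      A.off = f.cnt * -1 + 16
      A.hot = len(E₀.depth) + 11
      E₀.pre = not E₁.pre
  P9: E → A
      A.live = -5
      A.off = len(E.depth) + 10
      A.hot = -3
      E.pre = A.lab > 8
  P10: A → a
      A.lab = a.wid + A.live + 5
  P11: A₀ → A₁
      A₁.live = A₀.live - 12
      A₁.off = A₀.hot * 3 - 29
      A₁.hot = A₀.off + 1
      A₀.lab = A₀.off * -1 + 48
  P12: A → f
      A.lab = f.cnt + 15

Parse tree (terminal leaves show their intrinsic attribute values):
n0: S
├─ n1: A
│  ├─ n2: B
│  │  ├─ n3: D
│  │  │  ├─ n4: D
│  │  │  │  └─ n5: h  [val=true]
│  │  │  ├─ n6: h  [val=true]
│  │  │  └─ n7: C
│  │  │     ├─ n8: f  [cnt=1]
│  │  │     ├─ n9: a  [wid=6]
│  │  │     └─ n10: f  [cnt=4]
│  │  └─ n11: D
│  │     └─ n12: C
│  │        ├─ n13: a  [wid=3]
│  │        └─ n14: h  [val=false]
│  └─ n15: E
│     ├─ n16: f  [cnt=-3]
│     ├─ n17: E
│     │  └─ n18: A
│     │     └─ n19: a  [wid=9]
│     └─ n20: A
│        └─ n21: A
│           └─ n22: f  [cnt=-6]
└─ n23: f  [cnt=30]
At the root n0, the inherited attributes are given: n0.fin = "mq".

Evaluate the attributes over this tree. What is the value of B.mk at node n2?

1. n0.fin = "mq"  [given at root]
2. n1.live = 25  [len(S.fin) + 23]
3. n1.off = -2  [-2]
4. n1.hot = 16  [len(S.fin) + 14]
5. n3.pre = -8  [-8]
6. n4.pre = 8  [D₀.pre + 16]
7. n5.val = true  [terminal]
8. n4.lim = true  [D.pre > 7]
9. n4.sig = 19  [D.pre * -2 + 35]
10. n6.val = true  [terminal]
11. n7.cnt = true  [D₁.lim == true]
12. n8.cnt = 1  [terminal]
13. n9.wid = 6  [terminal]
14. n10.cnt = 4  [terminal]
15. n7.ok = 11  [f₁.cnt * -1 + 15]
16. n7.wid = -7  [f₁.cnt - 11]
17. n3.lim = true  [C.wid == -7]
18. n3.sig = -8  [C.ok * 2 - 30]
19. n11.pre = 22  [D₀.sig + 30]
20. n12.cnt = true  [D.pre > 21]
21. n13.wid = 3  [terminal]
22. n14.val = false  [terminal]
23. n12.ok = 8  [a.wid + 5]
24. n12.wid = 24  [a.wid + 21]
25. n11.lim = false  [D.pre == C.wid]
26. n11.sig = 17  [D.pre - 5]
27. n2.mk = 29  [(if D₀.lim then D₀.sig else D₁.sig) + 37]
28. n2.key = "wr"  ["wr"]
29. n2.depth = false  [D₀.sig > -8]
30. n15.depth = "xw"  ["xw"]
31. n16.cnt = -3  [terminal]
32. n17.depth = "wz"  ["wz"]
33. n18.live = -5  [-5]
34. n18.off = 12  [len(E.depth) + 10]
35. n18.hot = -3  [-3]
36. n19.wid = 9  [terminal]
37. n18.lab = 9  [a.wid + A.live + 5]
38. n17.pre = true  [A.lab > 8]
39. n20.live = 17  [f.cnt + 20]
40. n20.off = 19  [f.cnt * -1 + 16]
41. n20.hot = 13  [len(E₀.depth) + 11]
42. n21.live = 5  [A₀.live - 12]
43. n21.off = 10  [A₀.hot * 3 - 29]
44. n21.hot = 20  [A₀.off + 1]
45. n22.cnt = -6  [terminal]
46. n21.lab = 9  [f.cnt + 15]
47. n20.lab = 29  [A₀.off * -1 + 48]
48. n15.pre = false  [not E₁.pre]
49. n1.lab = 12  [B.mk * -2 + 70]
50. n23.cnt = 30  [terminal]
51. n0.hot = 12  [12]
52. n0.live = 18  [f.cnt - 12]

29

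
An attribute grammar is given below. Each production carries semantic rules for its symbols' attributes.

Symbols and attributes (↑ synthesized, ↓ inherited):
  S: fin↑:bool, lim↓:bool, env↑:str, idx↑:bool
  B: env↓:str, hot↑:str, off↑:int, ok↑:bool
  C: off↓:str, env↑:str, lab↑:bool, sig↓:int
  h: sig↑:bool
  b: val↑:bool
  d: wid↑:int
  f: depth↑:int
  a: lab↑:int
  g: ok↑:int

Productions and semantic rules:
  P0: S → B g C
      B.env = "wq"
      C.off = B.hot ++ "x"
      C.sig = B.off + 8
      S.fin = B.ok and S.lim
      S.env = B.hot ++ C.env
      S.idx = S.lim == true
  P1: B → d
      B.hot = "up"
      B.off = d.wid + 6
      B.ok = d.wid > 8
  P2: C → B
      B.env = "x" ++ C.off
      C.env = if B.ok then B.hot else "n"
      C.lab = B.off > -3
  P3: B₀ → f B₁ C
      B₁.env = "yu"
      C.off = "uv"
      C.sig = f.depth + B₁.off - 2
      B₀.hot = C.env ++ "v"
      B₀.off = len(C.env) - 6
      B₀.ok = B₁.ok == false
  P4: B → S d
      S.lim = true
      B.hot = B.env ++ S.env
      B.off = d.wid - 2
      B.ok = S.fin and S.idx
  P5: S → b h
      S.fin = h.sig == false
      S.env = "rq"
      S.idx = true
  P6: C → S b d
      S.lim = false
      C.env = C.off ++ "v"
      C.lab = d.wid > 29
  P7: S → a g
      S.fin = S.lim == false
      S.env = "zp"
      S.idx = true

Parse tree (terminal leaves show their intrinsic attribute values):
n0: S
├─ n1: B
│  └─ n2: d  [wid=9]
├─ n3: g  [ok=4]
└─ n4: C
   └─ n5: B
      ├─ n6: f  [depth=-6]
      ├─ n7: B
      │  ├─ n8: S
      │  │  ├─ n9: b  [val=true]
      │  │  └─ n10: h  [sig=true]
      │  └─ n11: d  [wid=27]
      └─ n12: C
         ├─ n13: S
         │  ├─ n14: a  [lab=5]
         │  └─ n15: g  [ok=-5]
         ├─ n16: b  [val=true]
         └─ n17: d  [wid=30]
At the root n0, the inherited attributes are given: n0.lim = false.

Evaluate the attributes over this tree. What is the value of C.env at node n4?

1. n0.lim = false  [given at root]
2. n1.env = "wq"  ["wq"]
3. n2.wid = 9  [terminal]
4. n1.hot = "up"  ["up"]
5. n1.off = 15  [d.wid + 6]
6. n1.ok = true  [d.wid > 8]
7. n3.ok = 4  [terminal]
8. n4.off = "upx"  [B.hot ++ "x"]
9. n4.sig = 23  [B.off + 8]
10. n5.env = "xupx"  ["x" ++ C.off]
11. n6.depth = -6  [terminal]
12. n7.env = "yu"  ["yu"]
13. n8.lim = true  [true]
14. n9.val = true  [terminal]
15. n10.sig = true  [terminal]
16. n8.fin = false  [h.sig == false]
17. n8.env = "rq"  ["rq"]
18. n8.idx = true  [true]
19. n11.wid = 27  [terminal]
20. n7.hot = "yurq"  [B.env ++ S.env]
21. n7.off = 25  [d.wid - 2]
22. n7.ok = false  [S.fin and S.idx]
23. n12.off = "uv"  ["uv"]
24. n12.sig = 17  [f.depth + B₁.off - 2]
25. n13.lim = false  [false]
26. n14.lab = 5  [terminal]
27. n15.ok = -5  [terminal]
28. n13.fin = true  [S.lim == false]
29. n13.env = "zp"  ["zp"]
30. n13.idx = true  [true]
31. n16.val = true  [terminal]
32. n17.wid = 30  [terminal]
33. n12.env = "uvv"  [C.off ++ "v"]
34. n12.lab = true  [d.wid > 29]
35. n5.hot = "uvvv"  [C.env ++ "v"]
36. n5.off = -3  [len(C.env) - 6]
37. n5.ok = true  [B₁.ok == false]
38. n4.env = "uvvv"  [if B.ok then B.hot else "n"]
39. n4.lab = false  [B.off > -3]
40. n0.fin = false  [B.ok and S.lim]
41. n0.env = "upuvvv"  [B.hot ++ C.env]
42. n0.idx = false  [S.lim == true]

"uvvv"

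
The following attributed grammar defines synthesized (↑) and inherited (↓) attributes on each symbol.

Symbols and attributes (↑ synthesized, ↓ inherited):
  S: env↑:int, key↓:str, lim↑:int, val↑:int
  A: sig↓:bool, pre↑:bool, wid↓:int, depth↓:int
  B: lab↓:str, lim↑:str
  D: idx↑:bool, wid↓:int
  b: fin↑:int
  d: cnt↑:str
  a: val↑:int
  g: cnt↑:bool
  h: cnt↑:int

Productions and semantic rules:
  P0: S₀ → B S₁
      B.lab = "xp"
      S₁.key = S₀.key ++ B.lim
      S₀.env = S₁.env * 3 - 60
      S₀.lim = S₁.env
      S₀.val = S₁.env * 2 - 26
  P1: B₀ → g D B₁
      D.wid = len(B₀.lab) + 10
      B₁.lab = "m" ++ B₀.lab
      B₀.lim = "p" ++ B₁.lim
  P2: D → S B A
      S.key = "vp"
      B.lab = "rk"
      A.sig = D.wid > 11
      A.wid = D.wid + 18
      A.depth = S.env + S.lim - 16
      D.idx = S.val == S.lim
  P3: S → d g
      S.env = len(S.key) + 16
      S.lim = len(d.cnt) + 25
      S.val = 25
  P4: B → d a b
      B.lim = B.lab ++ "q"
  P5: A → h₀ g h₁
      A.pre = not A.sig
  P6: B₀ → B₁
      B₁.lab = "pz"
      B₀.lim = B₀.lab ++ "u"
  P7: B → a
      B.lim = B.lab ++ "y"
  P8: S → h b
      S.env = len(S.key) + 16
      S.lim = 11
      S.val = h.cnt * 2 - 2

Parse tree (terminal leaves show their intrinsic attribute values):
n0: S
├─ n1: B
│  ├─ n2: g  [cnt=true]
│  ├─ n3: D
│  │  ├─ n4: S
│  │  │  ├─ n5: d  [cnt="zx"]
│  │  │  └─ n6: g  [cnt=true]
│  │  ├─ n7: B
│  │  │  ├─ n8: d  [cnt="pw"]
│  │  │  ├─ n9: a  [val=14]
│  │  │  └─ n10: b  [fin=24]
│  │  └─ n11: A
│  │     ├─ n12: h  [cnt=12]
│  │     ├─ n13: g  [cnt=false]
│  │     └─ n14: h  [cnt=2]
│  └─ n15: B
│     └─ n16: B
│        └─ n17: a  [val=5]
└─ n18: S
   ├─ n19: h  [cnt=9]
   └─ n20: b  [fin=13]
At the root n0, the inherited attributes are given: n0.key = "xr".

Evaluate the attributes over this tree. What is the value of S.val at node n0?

1. n0.key = "xr"  [given at root]
2. n1.lab = "xp"  ["xp"]
3. n2.cnt = true  [terminal]
4. n3.wid = 12  [len(B₀.lab) + 10]
5. n4.key = "vp"  ["vp"]
6. n5.cnt = "zx"  [terminal]
7. n6.cnt = true  [terminal]
8. n4.env = 18  [len(S.key) + 16]
9. n4.lim = 27  [len(d.cnt) + 25]
10. n4.val = 25  [25]
11. n7.lab = "rk"  ["rk"]
12. n8.cnt = "pw"  [terminal]
13. n9.val = 14  [terminal]
14. n10.fin = 24  [terminal]
15. n7.lim = "rkq"  [B.lab ++ "q"]
16. n11.sig = true  [D.wid > 11]
17. n11.wid = 30  [D.wid + 18]
18. n11.depth = 29  [S.env + S.lim - 16]
19. n12.cnt = 12  [terminal]
20. n13.cnt = false  [terminal]
21. n14.cnt = 2  [terminal]
22. n11.pre = false  [not A.sig]
23. n3.idx = false  [S.val == S.lim]
24. n15.lab = "mxp"  ["m" ++ B₀.lab]
25. n16.lab = "pz"  ["pz"]
26. n17.val = 5  [terminal]
27. n16.lim = "pzy"  [B.lab ++ "y"]
28. n15.lim = "mxpu"  [B₀.lab ++ "u"]
29. n1.lim = "pmxpu"  ["p" ++ B₁.lim]
30. n18.key = "xrpmxpu"  [S₀.key ++ B.lim]
31. n19.cnt = 9  [terminal]
32. n20.fin = 13  [terminal]
33. n18.env = 23  [len(S.key) + 16]
34. n18.lim = 11  [11]
35. n18.val = 16  [h.cnt * 2 - 2]
36. n0.env = 9  [S₁.env * 3 - 60]
37. n0.lim = 23  [S₁.env]
38. n0.val = 20  [S₁.env * 2 - 26]

20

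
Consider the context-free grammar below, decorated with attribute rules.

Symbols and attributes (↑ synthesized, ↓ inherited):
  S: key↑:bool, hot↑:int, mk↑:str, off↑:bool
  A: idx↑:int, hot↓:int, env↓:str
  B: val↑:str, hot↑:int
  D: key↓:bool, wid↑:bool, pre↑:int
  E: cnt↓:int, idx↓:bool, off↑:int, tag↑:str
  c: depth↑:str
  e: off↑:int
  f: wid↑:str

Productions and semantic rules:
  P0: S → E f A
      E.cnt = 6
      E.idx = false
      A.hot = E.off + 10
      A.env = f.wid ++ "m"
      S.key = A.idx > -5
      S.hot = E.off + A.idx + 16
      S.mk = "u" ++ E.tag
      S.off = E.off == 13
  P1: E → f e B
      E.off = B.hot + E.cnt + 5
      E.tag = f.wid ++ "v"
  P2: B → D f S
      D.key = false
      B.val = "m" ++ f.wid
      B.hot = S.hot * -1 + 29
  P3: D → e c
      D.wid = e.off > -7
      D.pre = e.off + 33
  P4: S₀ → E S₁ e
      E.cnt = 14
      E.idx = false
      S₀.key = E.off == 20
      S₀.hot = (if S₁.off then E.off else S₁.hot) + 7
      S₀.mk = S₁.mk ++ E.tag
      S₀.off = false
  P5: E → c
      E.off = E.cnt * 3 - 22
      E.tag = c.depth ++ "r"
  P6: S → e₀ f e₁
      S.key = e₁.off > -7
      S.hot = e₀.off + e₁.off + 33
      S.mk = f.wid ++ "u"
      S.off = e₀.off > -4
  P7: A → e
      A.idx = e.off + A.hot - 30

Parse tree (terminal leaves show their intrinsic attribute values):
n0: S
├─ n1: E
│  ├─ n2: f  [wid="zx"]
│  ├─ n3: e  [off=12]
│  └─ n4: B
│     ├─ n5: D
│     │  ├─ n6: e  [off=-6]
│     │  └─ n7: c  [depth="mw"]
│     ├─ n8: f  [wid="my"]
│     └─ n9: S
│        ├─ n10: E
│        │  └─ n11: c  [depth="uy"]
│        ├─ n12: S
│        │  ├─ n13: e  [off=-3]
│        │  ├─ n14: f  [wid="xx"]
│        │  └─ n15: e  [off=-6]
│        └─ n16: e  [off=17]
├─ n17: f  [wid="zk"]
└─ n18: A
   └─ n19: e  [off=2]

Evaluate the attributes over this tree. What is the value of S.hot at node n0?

24

1. n1.cnt = 6  [6]
2. n1.idx = false  [false]
3. n2.wid = "zx"  [terminal]
4. n3.off = 12  [terminal]
5. n5.key = false  [false]
6. n6.off = -6  [terminal]
7. n7.depth = "mw"  [terminal]
8. n5.wid = true  [e.off > -7]
9. n5.pre = 27  [e.off + 33]
10. n8.wid = "my"  [terminal]
11. n10.cnt = 14  [14]
12. n10.idx = false  [false]
13. n11.depth = "uy"  [terminal]
14. n10.off = 20  [E.cnt * 3 - 22]
15. n10.tag = "uyr"  [c.depth ++ "r"]
16. n13.off = -3  [terminal]
17. n14.wid = "xx"  [terminal]
18. n15.off = -6  [terminal]
19. n12.key = true  [e₁.off > -7]
20. n12.hot = 24  [e₀.off + e₁.off + 33]
21. n12.mk = "xxu"  [f.wid ++ "u"]
22. n12.off = true  [e₀.off > -4]
23. n16.off = 17  [terminal]
24. n9.key = true  [E.off == 20]
25. n9.hot = 27  [(if S₁.off then E.off else S₁.hot) + 7]
26. n9.mk = "xxuuyr"  [S₁.mk ++ E.tag]
27. n9.off = false  [false]
28. n4.val = "mmy"  ["m" ++ f.wid]
29. n4.hot = 2  [S.hot * -1 + 29]
30. n1.off = 13  [B.hot + E.cnt + 5]
31. n1.tag = "zxv"  [f.wid ++ "v"]
32. n17.wid = "zk"  [terminal]
33. n18.hot = 23  [E.off + 10]
34. n18.env = "zkm"  [f.wid ++ "m"]
35. n19.off = 2  [terminal]
36. n18.idx = -5  [e.off + A.hot - 30]
37. n0.key = false  [A.idx > -5]
38. n0.hot = 24  [E.off + A.idx + 16]
39. n0.mk = "uzxv"  ["u" ++ E.tag]
40. n0.off = true  [E.off == 13]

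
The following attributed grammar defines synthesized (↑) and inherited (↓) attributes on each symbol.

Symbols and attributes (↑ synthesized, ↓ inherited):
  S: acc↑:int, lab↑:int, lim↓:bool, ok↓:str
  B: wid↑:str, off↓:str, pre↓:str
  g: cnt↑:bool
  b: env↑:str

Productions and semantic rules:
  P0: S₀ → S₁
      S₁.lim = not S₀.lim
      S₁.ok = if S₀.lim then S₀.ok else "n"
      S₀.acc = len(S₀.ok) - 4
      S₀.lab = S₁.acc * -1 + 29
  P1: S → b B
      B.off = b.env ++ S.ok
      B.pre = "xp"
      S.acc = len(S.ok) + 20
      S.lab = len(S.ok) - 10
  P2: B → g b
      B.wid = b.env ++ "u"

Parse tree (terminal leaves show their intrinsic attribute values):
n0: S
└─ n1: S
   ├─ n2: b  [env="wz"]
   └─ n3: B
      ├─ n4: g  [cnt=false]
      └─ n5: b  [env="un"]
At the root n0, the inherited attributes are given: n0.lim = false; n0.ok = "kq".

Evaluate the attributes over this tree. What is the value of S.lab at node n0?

1. n0.lim = false  [given at root]
2. n0.ok = "kq"  [given at root]
3. n1.lim = true  [not S₀.lim]
4. n1.ok = "n"  [if S₀.lim then S₀.ok else "n"]
5. n2.env = "wz"  [terminal]
6. n3.off = "wzn"  [b.env ++ S.ok]
7. n3.pre = "xp"  ["xp"]
8. n4.cnt = false  [terminal]
9. n5.env = "un"  [terminal]
10. n3.wid = "unu"  [b.env ++ "u"]
11. n1.acc = 21  [len(S.ok) + 20]
12. n1.lab = -9  [len(S.ok) - 10]
13. n0.acc = -2  [len(S₀.ok) - 4]
14. n0.lab = 8  [S₁.acc * -1 + 29]

8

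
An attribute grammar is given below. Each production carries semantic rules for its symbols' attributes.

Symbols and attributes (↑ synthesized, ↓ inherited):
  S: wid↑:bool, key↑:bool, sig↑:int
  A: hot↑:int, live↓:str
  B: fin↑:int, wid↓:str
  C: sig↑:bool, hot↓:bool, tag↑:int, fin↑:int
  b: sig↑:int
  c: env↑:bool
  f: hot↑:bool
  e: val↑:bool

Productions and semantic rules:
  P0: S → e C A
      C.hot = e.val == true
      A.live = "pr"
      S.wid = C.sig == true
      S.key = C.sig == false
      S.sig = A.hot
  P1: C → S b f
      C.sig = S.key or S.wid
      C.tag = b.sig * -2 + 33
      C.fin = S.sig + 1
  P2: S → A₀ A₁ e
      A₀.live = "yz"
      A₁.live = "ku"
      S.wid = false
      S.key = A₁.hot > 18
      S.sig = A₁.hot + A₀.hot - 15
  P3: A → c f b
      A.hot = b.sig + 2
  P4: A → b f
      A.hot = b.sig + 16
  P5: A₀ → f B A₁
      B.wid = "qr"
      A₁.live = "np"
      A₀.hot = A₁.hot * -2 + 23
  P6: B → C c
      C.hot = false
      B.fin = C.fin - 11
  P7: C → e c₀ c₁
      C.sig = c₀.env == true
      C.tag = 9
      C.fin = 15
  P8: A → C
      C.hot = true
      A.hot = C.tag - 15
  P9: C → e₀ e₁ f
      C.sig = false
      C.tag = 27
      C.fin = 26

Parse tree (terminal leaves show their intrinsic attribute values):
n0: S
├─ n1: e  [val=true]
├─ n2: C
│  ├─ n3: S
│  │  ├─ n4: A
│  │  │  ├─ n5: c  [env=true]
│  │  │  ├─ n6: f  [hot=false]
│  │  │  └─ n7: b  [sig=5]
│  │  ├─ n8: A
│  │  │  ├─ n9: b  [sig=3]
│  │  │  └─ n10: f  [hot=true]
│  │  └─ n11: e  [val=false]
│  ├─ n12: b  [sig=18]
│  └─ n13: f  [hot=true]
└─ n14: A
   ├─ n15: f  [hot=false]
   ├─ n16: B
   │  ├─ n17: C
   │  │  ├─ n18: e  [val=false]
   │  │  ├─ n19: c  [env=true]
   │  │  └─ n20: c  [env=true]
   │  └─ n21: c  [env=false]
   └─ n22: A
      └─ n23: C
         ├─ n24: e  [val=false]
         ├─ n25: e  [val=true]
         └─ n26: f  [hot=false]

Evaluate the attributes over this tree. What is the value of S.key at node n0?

false

1. n1.val = true  [terminal]
2. n2.hot = true  [e.val == true]
3. n4.live = "yz"  ["yz"]
4. n5.env = true  [terminal]
5. n6.hot = false  [terminal]
6. n7.sig = 5  [terminal]
7. n4.hot = 7  [b.sig + 2]
8. n8.live = "ku"  ["ku"]
9. n9.sig = 3  [terminal]
10. n10.hot = true  [terminal]
11. n8.hot = 19  [b.sig + 16]
12. n11.val = false  [terminal]
13. n3.wid = false  [false]
14. n3.key = true  [A₁.hot > 18]
15. n3.sig = 11  [A₁.hot + A₀.hot - 15]
16. n12.sig = 18  [terminal]
17. n13.hot = true  [terminal]
18. n2.sig = true  [S.key or S.wid]
19. n2.tag = -3  [b.sig * -2 + 33]
20. n2.fin = 12  [S.sig + 1]
21. n14.live = "pr"  ["pr"]
22. n15.hot = false  [terminal]
23. n16.wid = "qr"  ["qr"]
24. n17.hot = false  [false]
25. n18.val = false  [terminal]
26. n19.env = true  [terminal]
27. n20.env = true  [terminal]
28. n17.sig = true  [c₀.env == true]
29. n17.tag = 9  [9]
30. n17.fin = 15  [15]
31. n21.env = false  [terminal]
32. n16.fin = 4  [C.fin - 11]
33. n22.live = "np"  ["np"]
34. n23.hot = true  [true]
35. n24.val = false  [terminal]
36. n25.val = true  [terminal]
37. n26.hot = false  [terminal]
38. n23.sig = false  [false]
39. n23.tag = 27  [27]
40. n23.fin = 26  [26]
41. n22.hot = 12  [C.tag - 15]
42. n14.hot = -1  [A₁.hot * -2 + 23]
43. n0.wid = true  [C.sig == true]
44. n0.key = false  [C.sig == false]
45. n0.sig = -1  [A.hot]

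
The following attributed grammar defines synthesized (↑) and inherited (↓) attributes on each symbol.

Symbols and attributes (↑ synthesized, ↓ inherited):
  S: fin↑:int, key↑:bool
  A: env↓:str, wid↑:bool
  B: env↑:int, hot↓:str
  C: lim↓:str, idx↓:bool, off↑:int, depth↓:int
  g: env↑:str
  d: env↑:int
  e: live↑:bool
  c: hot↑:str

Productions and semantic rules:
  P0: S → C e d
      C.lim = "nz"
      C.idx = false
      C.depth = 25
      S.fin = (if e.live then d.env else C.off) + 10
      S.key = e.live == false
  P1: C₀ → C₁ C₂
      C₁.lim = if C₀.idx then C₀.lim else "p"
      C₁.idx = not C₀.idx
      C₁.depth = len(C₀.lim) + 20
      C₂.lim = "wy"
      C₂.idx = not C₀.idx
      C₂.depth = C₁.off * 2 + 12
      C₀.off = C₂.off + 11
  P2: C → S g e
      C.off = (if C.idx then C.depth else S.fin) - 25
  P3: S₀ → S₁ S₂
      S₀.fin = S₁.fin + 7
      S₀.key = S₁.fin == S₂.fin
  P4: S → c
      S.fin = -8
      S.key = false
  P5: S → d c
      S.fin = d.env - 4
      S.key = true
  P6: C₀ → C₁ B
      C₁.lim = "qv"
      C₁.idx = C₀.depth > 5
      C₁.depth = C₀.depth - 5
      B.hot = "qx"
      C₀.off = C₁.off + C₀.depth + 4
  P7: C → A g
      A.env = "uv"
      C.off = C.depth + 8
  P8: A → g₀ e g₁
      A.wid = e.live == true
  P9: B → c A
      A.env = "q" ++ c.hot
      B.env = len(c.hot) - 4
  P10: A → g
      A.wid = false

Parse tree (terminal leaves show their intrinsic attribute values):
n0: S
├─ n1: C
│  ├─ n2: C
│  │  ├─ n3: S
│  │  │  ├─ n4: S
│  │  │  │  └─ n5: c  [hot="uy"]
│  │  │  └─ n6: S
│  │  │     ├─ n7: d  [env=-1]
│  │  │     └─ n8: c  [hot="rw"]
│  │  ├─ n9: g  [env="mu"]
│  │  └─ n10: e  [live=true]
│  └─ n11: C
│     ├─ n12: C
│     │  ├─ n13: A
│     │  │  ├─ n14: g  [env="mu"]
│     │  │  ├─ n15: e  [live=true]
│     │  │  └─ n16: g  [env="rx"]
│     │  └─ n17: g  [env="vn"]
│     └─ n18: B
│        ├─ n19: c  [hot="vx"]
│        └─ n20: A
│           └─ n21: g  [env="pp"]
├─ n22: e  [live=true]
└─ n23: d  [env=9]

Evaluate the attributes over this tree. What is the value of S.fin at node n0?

1. n1.lim = "nz"  ["nz"]
2. n1.idx = false  [false]
3. n1.depth = 25  [25]
4. n2.lim = "p"  [if C₀.idx then C₀.lim else "p"]
5. n2.idx = true  [not C₀.idx]
6. n2.depth = 22  [len(C₀.lim) + 20]
7. n5.hot = "uy"  [terminal]
8. n4.fin = -8  [-8]
9. n4.key = false  [false]
10. n7.env = -1  [terminal]
11. n8.hot = "rw"  [terminal]
12. n6.fin = -5  [d.env - 4]
13. n6.key = true  [true]
14. n3.fin = -1  [S₁.fin + 7]
15. n3.key = false  [S₁.fin == S₂.fin]
16. n9.env = "mu"  [terminal]
17. n10.live = true  [terminal]
18. n2.off = -3  [(if C.idx then C.depth else S.fin) - 25]
19. n11.lim = "wy"  ["wy"]
20. n11.idx = true  [not C₀.idx]
21. n11.depth = 6  [C₁.off * 2 + 12]
22. n12.lim = "qv"  ["qv"]
23. n12.idx = true  [C₀.depth > 5]
24. n12.depth = 1  [C₀.depth - 5]
25. n13.env = "uv"  ["uv"]
26. n14.env = "mu"  [terminal]
27. n15.live = true  [terminal]
28. n16.env = "rx"  [terminal]
29. n13.wid = true  [e.live == true]
30. n17.env = "vn"  [terminal]
31. n12.off = 9  [C.depth + 8]
32. n18.hot = "qx"  ["qx"]
33. n19.hot = "vx"  [terminal]
34. n20.env = "qvx"  ["q" ++ c.hot]
35. n21.env = "pp"  [terminal]
36. n20.wid = false  [false]
37. n18.env = -2  [len(c.hot) - 4]
38. n11.off = 19  [C₁.off + C₀.depth + 4]
39. n1.off = 30  [C₂.off + 11]
40. n22.live = true  [terminal]
41. n23.env = 9  [terminal]
42. n0.fin = 19  [(if e.live then d.env else C.off) + 10]
43. n0.key = false  [e.live == false]

19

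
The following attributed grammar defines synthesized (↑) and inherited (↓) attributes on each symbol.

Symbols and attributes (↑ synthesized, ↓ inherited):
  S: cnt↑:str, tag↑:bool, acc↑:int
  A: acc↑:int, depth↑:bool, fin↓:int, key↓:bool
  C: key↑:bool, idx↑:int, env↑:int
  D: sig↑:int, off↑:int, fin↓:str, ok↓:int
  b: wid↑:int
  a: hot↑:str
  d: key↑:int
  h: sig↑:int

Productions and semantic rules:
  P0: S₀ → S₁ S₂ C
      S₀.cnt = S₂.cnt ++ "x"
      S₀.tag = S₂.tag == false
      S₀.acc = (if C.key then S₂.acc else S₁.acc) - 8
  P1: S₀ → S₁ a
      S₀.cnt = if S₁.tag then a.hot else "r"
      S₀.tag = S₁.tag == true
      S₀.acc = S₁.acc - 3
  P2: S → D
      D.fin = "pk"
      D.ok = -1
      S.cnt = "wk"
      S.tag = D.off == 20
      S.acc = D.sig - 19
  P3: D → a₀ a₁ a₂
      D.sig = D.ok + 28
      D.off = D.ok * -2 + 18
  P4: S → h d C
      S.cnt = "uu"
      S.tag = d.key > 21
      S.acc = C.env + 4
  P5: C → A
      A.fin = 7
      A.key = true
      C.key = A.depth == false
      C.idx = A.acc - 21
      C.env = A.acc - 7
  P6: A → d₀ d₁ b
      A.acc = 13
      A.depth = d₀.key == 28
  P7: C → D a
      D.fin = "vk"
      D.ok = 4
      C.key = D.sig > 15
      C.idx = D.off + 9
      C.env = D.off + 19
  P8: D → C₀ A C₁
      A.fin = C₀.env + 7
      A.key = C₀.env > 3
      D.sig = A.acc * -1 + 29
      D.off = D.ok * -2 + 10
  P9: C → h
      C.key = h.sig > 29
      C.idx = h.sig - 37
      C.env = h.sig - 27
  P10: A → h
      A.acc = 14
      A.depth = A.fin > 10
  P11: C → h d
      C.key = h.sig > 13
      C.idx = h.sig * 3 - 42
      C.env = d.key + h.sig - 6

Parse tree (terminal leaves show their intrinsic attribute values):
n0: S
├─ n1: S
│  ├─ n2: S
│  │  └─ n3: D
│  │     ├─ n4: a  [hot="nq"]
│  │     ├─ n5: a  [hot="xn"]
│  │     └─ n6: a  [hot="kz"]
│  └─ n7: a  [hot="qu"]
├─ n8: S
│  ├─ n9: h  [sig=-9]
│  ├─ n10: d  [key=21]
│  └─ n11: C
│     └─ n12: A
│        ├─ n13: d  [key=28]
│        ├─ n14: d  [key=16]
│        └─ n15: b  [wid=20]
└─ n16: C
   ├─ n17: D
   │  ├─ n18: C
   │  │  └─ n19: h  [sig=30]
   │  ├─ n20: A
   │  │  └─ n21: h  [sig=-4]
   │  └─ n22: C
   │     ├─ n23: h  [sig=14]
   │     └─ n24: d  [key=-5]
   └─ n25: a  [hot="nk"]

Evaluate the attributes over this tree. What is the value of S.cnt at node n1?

"qu"

1. n3.fin = "pk"  ["pk"]
2. n3.ok = -1  [-1]
3. n4.hot = "nq"  [terminal]
4. n5.hot = "xn"  [terminal]
5. n6.hot = "kz"  [terminal]
6. n3.sig = 27  [D.ok + 28]
7. n3.off = 20  [D.ok * -2 + 18]
8. n2.cnt = "wk"  ["wk"]
9. n2.tag = true  [D.off == 20]
10. n2.acc = 8  [D.sig - 19]
11. n7.hot = "qu"  [terminal]
12. n1.cnt = "qu"  [if S₁.tag then a.hot else "r"]
13. n1.tag = true  [S₁.tag == true]
14. n1.acc = 5  [S₁.acc - 3]
15. n9.sig = -9  [terminal]
16. n10.key = 21  [terminal]
17. n12.fin = 7  [7]
18. n12.key = true  [true]
19. n13.key = 28  [terminal]
20. n14.key = 16  [terminal]
21. n15.wid = 20  [terminal]
22. n12.acc = 13  [13]
23. n12.depth = true  [d₀.key == 28]
24. n11.key = false  [A.depth == false]
25. n11.idx = -8  [A.acc - 21]
26. n11.env = 6  [A.acc - 7]
27. n8.cnt = "uu"  ["uu"]
28. n8.tag = false  [d.key > 21]
29. n8.acc = 10  [C.env + 4]
30. n17.fin = "vk"  ["vk"]
31. n17.ok = 4  [4]
32. n19.sig = 30  [terminal]
33. n18.key = true  [h.sig > 29]
34. n18.idx = -7  [h.sig - 37]
35. n18.env = 3  [h.sig - 27]
36. n20.fin = 10  [C₀.env + 7]
37. n20.key = false  [C₀.env > 3]
38. n21.sig = -4  [terminal]
39. n20.acc = 14  [14]
40. n20.depth = false  [A.fin > 10]
41. n23.sig = 14  [terminal]
42. n24.key = -5  [terminal]
43. n22.key = true  [h.sig > 13]
44. n22.idx = 0  [h.sig * 3 - 42]
45. n22.env = 3  [d.key + h.sig - 6]
46. n17.sig = 15  [A.acc * -1 + 29]
47. n17.off = 2  [D.ok * -2 + 10]
48. n25.hot = "nk"  [terminal]
49. n16.key = false  [D.sig > 15]
50. n16.idx = 11  [D.off + 9]
51. n16.env = 21  [D.off + 19]
52. n0.cnt = "uux"  [S₂.cnt ++ "x"]
53. n0.tag = true  [S₂.tag == false]
54. n0.acc = -3  [(if C.key then S₂.acc else S₁.acc) - 8]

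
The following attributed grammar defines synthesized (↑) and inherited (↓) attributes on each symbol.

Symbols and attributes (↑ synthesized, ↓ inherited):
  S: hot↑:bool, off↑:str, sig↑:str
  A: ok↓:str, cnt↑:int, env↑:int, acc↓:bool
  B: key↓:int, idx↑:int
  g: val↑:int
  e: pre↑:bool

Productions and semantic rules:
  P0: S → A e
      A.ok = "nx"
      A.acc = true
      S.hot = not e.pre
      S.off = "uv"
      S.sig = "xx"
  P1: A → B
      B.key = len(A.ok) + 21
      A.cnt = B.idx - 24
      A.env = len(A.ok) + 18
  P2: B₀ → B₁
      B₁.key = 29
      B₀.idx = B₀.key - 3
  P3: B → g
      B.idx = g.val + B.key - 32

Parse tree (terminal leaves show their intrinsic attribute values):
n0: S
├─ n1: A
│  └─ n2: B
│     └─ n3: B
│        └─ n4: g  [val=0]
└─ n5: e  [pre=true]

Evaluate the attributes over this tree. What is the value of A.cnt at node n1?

1. n1.ok = "nx"  ["nx"]
2. n1.acc = true  [true]
3. n2.key = 23  [len(A.ok) + 21]
4. n3.key = 29  [29]
5. n4.val = 0  [terminal]
6. n3.idx = -3  [g.val + B.key - 32]
7. n2.idx = 20  [B₀.key - 3]
8. n1.cnt = -4  [B.idx - 24]
9. n1.env = 20  [len(A.ok) + 18]
10. n5.pre = true  [terminal]
11. n0.hot = false  [not e.pre]
12. n0.off = "uv"  ["uv"]
13. n0.sig = "xx"  ["xx"]

-4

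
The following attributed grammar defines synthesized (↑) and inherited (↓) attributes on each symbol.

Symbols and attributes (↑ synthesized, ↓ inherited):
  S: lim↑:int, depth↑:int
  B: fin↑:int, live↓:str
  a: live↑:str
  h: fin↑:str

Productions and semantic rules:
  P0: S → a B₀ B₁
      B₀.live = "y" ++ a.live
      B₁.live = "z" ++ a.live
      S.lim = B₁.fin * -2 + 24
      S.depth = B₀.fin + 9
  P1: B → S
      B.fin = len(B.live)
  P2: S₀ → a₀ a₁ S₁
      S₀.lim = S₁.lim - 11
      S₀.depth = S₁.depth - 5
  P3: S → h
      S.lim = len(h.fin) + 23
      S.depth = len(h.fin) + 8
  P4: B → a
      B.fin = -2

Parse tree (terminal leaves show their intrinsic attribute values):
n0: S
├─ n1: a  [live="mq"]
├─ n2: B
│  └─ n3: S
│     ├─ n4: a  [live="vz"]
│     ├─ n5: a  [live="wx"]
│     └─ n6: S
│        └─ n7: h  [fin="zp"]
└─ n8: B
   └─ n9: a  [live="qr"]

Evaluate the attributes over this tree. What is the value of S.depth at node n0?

1. n1.live = "mq"  [terminal]
2. n2.live = "ymq"  ["y" ++ a.live]
3. n4.live = "vz"  [terminal]
4. n5.live = "wx"  [terminal]
5. n7.fin = "zp"  [terminal]
6. n6.lim = 25  [len(h.fin) + 23]
7. n6.depth = 10  [len(h.fin) + 8]
8. n3.lim = 14  [S₁.lim - 11]
9. n3.depth = 5  [S₁.depth - 5]
10. n2.fin = 3  [len(B.live)]
11. n8.live = "zmq"  ["z" ++ a.live]
12. n9.live = "qr"  [terminal]
13. n8.fin = -2  [-2]
14. n0.lim = 28  [B₁.fin * -2 + 24]
15. n0.depth = 12  [B₀.fin + 9]

12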